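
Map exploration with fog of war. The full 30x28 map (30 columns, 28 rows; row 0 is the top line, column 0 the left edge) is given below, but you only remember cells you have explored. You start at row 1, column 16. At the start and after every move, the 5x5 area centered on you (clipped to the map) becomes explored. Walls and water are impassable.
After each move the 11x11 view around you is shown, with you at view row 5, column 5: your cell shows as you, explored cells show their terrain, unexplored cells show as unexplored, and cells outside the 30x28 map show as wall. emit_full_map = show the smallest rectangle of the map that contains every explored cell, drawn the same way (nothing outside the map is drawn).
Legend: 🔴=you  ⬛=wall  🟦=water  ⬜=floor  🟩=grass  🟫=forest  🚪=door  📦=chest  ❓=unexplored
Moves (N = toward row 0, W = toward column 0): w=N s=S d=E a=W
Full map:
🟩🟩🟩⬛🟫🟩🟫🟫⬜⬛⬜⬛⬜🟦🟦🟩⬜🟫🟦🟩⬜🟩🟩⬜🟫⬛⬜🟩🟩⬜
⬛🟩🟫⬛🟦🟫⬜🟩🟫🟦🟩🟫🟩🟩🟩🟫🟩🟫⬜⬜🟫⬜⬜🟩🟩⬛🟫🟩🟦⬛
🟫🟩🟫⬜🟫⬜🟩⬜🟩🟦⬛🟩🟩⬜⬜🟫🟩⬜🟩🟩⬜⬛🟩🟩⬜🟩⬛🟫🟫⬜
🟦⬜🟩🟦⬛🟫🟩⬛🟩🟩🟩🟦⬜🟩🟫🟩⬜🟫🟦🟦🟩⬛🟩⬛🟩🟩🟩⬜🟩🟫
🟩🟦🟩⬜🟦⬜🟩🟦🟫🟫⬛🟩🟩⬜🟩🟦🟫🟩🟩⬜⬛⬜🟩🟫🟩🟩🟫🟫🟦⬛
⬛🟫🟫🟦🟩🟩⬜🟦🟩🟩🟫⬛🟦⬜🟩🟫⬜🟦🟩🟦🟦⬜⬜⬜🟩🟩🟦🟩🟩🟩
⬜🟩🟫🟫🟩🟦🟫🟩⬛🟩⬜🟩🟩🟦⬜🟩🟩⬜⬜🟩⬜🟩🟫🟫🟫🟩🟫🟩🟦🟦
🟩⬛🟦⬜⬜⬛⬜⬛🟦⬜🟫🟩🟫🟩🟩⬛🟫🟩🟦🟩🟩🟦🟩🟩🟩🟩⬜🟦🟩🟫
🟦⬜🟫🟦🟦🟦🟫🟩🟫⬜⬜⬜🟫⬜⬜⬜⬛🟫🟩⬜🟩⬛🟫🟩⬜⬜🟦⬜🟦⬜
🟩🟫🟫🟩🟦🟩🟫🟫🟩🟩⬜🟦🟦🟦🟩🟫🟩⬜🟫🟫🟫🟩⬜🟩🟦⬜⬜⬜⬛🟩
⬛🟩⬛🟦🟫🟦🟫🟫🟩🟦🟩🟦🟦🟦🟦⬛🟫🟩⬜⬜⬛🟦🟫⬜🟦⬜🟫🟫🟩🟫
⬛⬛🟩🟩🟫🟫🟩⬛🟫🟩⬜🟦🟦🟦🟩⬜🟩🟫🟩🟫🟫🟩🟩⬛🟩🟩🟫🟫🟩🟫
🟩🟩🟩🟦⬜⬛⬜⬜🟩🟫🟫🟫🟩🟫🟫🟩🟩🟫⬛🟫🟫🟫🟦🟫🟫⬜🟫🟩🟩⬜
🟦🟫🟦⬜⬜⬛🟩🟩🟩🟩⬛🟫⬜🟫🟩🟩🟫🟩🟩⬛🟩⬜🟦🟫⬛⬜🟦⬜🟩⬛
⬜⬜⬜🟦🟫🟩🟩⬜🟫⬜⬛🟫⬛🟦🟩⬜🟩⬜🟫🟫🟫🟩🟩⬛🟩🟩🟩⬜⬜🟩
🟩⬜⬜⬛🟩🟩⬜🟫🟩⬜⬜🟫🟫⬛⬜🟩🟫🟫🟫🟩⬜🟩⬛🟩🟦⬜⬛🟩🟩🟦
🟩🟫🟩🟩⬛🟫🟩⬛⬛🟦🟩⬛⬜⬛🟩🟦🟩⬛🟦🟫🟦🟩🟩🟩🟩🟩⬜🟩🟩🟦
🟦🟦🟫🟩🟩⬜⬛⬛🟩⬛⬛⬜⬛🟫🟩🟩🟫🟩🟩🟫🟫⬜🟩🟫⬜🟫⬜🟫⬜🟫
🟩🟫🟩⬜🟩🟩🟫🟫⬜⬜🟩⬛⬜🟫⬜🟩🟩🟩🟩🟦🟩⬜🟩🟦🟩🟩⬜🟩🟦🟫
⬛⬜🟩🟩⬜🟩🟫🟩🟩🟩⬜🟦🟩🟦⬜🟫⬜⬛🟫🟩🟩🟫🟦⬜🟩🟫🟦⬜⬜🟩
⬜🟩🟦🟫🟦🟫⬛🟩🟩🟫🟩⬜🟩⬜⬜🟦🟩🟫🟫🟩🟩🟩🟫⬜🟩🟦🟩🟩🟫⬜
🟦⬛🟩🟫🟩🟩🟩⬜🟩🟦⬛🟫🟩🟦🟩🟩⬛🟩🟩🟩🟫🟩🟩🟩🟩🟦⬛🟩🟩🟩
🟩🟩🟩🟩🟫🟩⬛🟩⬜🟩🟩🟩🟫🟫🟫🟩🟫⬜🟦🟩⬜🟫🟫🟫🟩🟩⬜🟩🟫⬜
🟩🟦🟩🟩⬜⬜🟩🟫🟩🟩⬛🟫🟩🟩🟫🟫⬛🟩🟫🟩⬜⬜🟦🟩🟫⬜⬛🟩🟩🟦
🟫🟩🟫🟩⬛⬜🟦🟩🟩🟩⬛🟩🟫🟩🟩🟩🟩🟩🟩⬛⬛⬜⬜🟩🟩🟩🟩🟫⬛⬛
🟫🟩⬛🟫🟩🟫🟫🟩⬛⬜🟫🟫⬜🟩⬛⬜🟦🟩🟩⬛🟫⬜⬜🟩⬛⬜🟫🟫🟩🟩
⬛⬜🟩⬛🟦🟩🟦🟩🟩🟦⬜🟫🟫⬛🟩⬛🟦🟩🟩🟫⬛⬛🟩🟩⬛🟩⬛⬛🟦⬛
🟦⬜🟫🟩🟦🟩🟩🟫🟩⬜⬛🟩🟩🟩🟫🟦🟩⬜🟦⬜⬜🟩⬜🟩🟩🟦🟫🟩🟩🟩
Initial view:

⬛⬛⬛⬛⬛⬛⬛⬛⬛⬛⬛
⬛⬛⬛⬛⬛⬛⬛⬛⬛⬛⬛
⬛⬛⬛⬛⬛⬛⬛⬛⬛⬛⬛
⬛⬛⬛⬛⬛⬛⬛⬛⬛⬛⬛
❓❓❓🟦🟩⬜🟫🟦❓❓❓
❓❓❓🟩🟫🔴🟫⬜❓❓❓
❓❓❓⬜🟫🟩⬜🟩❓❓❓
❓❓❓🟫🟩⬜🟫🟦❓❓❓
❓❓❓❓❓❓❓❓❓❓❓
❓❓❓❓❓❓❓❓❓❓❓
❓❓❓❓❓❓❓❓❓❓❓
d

⬛⬛⬛⬛⬛⬛⬛⬛⬛⬛⬛
⬛⬛⬛⬛⬛⬛⬛⬛⬛⬛⬛
⬛⬛⬛⬛⬛⬛⬛⬛⬛⬛⬛
⬛⬛⬛⬛⬛⬛⬛⬛⬛⬛⬛
❓❓🟦🟩⬜🟫🟦🟩❓❓❓
❓❓🟩🟫🟩🔴⬜⬜❓❓❓
❓❓⬜🟫🟩⬜🟩🟩❓❓❓
❓❓🟫🟩⬜🟫🟦🟦❓❓❓
❓❓❓❓❓❓❓❓❓❓❓
❓❓❓❓❓❓❓❓❓❓❓
❓❓❓❓❓❓❓❓❓❓❓

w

⬛⬛⬛⬛⬛⬛⬛⬛⬛⬛⬛
⬛⬛⬛⬛⬛⬛⬛⬛⬛⬛⬛
⬛⬛⬛⬛⬛⬛⬛⬛⬛⬛⬛
⬛⬛⬛⬛⬛⬛⬛⬛⬛⬛⬛
⬛⬛⬛⬛⬛⬛⬛⬛⬛⬛⬛
❓❓🟦🟩⬜🔴🟦🟩❓❓❓
❓❓🟩🟫🟩🟫⬜⬜❓❓❓
❓❓⬜🟫🟩⬜🟩🟩❓❓❓
❓❓🟫🟩⬜🟫🟦🟦❓❓❓
❓❓❓❓❓❓❓❓❓❓❓
❓❓❓❓❓❓❓❓❓❓❓

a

⬛⬛⬛⬛⬛⬛⬛⬛⬛⬛⬛
⬛⬛⬛⬛⬛⬛⬛⬛⬛⬛⬛
⬛⬛⬛⬛⬛⬛⬛⬛⬛⬛⬛
⬛⬛⬛⬛⬛⬛⬛⬛⬛⬛⬛
⬛⬛⬛⬛⬛⬛⬛⬛⬛⬛⬛
❓❓❓🟦🟩🔴🟫🟦🟩❓❓
❓❓❓🟩🟫🟩🟫⬜⬜❓❓
❓❓❓⬜🟫🟩⬜🟩🟩❓❓
❓❓❓🟫🟩⬜🟫🟦🟦❓❓
❓❓❓❓❓❓❓❓❓❓❓
❓❓❓❓❓❓❓❓❓❓❓

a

⬛⬛⬛⬛⬛⬛⬛⬛⬛⬛⬛
⬛⬛⬛⬛⬛⬛⬛⬛⬛⬛⬛
⬛⬛⬛⬛⬛⬛⬛⬛⬛⬛⬛
⬛⬛⬛⬛⬛⬛⬛⬛⬛⬛⬛
⬛⬛⬛⬛⬛⬛⬛⬛⬛⬛⬛
❓❓❓🟦🟦🔴⬜🟫🟦🟩❓
❓❓❓🟩🟩🟫🟩🟫⬜⬜❓
❓❓❓⬜⬜🟫🟩⬜🟩🟩❓
❓❓❓❓🟫🟩⬜🟫🟦🟦❓
❓❓❓❓❓❓❓❓❓❓❓
❓❓❓❓❓❓❓❓❓❓❓

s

⬛⬛⬛⬛⬛⬛⬛⬛⬛⬛⬛
⬛⬛⬛⬛⬛⬛⬛⬛⬛⬛⬛
⬛⬛⬛⬛⬛⬛⬛⬛⬛⬛⬛
⬛⬛⬛⬛⬛⬛⬛⬛⬛⬛⬛
❓❓❓🟦🟦🟩⬜🟫🟦🟩❓
❓❓❓🟩🟩🔴🟩🟫⬜⬜❓
❓❓❓⬜⬜🟫🟩⬜🟩🟩❓
❓❓❓🟩🟫🟩⬜🟫🟦🟦❓
❓❓❓❓❓❓❓❓❓❓❓
❓❓❓❓❓❓❓❓❓❓❓
❓❓❓❓❓❓❓❓❓❓❓

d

⬛⬛⬛⬛⬛⬛⬛⬛⬛⬛⬛
⬛⬛⬛⬛⬛⬛⬛⬛⬛⬛⬛
⬛⬛⬛⬛⬛⬛⬛⬛⬛⬛⬛
⬛⬛⬛⬛⬛⬛⬛⬛⬛⬛⬛
❓❓🟦🟦🟩⬜🟫🟦🟩❓❓
❓❓🟩🟩🟫🔴🟫⬜⬜❓❓
❓❓⬜⬜🟫🟩⬜🟩🟩❓❓
❓❓🟩🟫🟩⬜🟫🟦🟦❓❓
❓❓❓❓❓❓❓❓❓❓❓
❓❓❓❓❓❓❓❓❓❓❓
❓❓❓❓❓❓❓❓❓❓❓

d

⬛⬛⬛⬛⬛⬛⬛⬛⬛⬛⬛
⬛⬛⬛⬛⬛⬛⬛⬛⬛⬛⬛
⬛⬛⬛⬛⬛⬛⬛⬛⬛⬛⬛
⬛⬛⬛⬛⬛⬛⬛⬛⬛⬛⬛
❓🟦🟦🟩⬜🟫🟦🟩❓❓❓
❓🟩🟩🟫🟩🔴⬜⬜❓❓❓
❓⬜⬜🟫🟩⬜🟩🟩❓❓❓
❓🟩🟫🟩⬜🟫🟦🟦❓❓❓
❓❓❓❓❓❓❓❓❓❓❓
❓❓❓❓❓❓❓❓❓❓❓
❓❓❓❓❓❓❓❓❓❓❓

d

⬛⬛⬛⬛⬛⬛⬛⬛⬛⬛⬛
⬛⬛⬛⬛⬛⬛⬛⬛⬛⬛⬛
⬛⬛⬛⬛⬛⬛⬛⬛⬛⬛⬛
⬛⬛⬛⬛⬛⬛⬛⬛⬛⬛⬛
🟦🟦🟩⬜🟫🟦🟩⬜❓❓❓
🟩🟩🟫🟩🟫🔴⬜🟫❓❓❓
⬜⬜🟫🟩⬜🟩🟩⬜❓❓❓
🟩🟫🟩⬜🟫🟦🟦🟩❓❓❓
❓❓❓❓❓❓❓❓❓❓❓
❓❓❓❓❓❓❓❓❓❓❓
❓❓❓❓❓❓❓❓❓❓❓

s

⬛⬛⬛⬛⬛⬛⬛⬛⬛⬛⬛
⬛⬛⬛⬛⬛⬛⬛⬛⬛⬛⬛
⬛⬛⬛⬛⬛⬛⬛⬛⬛⬛⬛
🟦🟦🟩⬜🟫🟦🟩⬜❓❓❓
🟩🟩🟫🟩🟫⬜⬜🟫❓❓❓
⬜⬜🟫🟩⬜🔴🟩⬜❓❓❓
🟩🟫🟩⬜🟫🟦🟦🟩❓❓❓
❓❓❓🟫🟩🟩⬜⬛❓❓❓
❓❓❓❓❓❓❓❓❓❓❓
❓❓❓❓❓❓❓❓❓❓❓
❓❓❓❓❓❓❓❓❓❓❓

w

⬛⬛⬛⬛⬛⬛⬛⬛⬛⬛⬛
⬛⬛⬛⬛⬛⬛⬛⬛⬛⬛⬛
⬛⬛⬛⬛⬛⬛⬛⬛⬛⬛⬛
⬛⬛⬛⬛⬛⬛⬛⬛⬛⬛⬛
🟦🟦🟩⬜🟫🟦🟩⬜❓❓❓
🟩🟩🟫🟩🟫🔴⬜🟫❓❓❓
⬜⬜🟫🟩⬜🟩🟩⬜❓❓❓
🟩🟫🟩⬜🟫🟦🟦🟩❓❓❓
❓❓❓🟫🟩🟩⬜⬛❓❓❓
❓❓❓❓❓❓❓❓❓❓❓
❓❓❓❓❓❓❓❓❓❓❓

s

⬛⬛⬛⬛⬛⬛⬛⬛⬛⬛⬛
⬛⬛⬛⬛⬛⬛⬛⬛⬛⬛⬛
⬛⬛⬛⬛⬛⬛⬛⬛⬛⬛⬛
🟦🟦🟩⬜🟫🟦🟩⬜❓❓❓
🟩🟩🟫🟩🟫⬜⬜🟫❓❓❓
⬜⬜🟫🟩⬜🔴🟩⬜❓❓❓
🟩🟫🟩⬜🟫🟦🟦🟩❓❓❓
❓❓❓🟫🟩🟩⬜⬛❓❓❓
❓❓❓❓❓❓❓❓❓❓❓
❓❓❓❓❓❓❓❓❓❓❓
❓❓❓❓❓❓❓❓❓❓❓

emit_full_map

🟦🟦🟩⬜🟫🟦🟩⬜
🟩🟩🟫🟩🟫⬜⬜🟫
⬜⬜🟫🟩⬜🔴🟩⬜
🟩🟫🟩⬜🟫🟦🟦🟩
❓❓❓🟫🟩🟩⬜⬛

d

⬛⬛⬛⬛⬛⬛⬛⬛⬛⬛⬛
⬛⬛⬛⬛⬛⬛⬛⬛⬛⬛⬛
⬛⬛⬛⬛⬛⬛⬛⬛⬛⬛⬛
🟦🟩⬜🟫🟦🟩⬜🟩❓❓❓
🟩🟫🟩🟫⬜⬜🟫⬜❓❓❓
⬜🟫🟩⬜🟩🔴⬜⬛❓❓❓
🟫🟩⬜🟫🟦🟦🟩⬛❓❓❓
❓❓🟫🟩🟩⬜⬛⬜❓❓❓
❓❓❓❓❓❓❓❓❓❓❓
❓❓❓❓❓❓❓❓❓❓❓
❓❓❓❓❓❓❓❓❓❓❓

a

⬛⬛⬛⬛⬛⬛⬛⬛⬛⬛⬛
⬛⬛⬛⬛⬛⬛⬛⬛⬛⬛⬛
⬛⬛⬛⬛⬛⬛⬛⬛⬛⬛⬛
🟦🟦🟩⬜🟫🟦🟩⬜🟩❓❓
🟩🟩🟫🟩🟫⬜⬜🟫⬜❓❓
⬜⬜🟫🟩⬜🔴🟩⬜⬛❓❓
🟩🟫🟩⬜🟫🟦🟦🟩⬛❓❓
❓❓❓🟫🟩🟩⬜⬛⬜❓❓
❓❓❓❓❓❓❓❓❓❓❓
❓❓❓❓❓❓❓❓❓❓❓
❓❓❓❓❓❓❓❓❓❓❓

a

⬛⬛⬛⬛⬛⬛⬛⬛⬛⬛⬛
⬛⬛⬛⬛⬛⬛⬛⬛⬛⬛⬛
⬛⬛⬛⬛⬛⬛⬛⬛⬛⬛⬛
❓🟦🟦🟩⬜🟫🟦🟩⬜🟩❓
❓🟩🟩🟫🟩🟫⬜⬜🟫⬜❓
❓⬜⬜🟫🟩🔴🟩🟩⬜⬛❓
❓🟩🟫🟩⬜🟫🟦🟦🟩⬛❓
❓❓❓🟦🟫🟩🟩⬜⬛⬜❓
❓❓❓❓❓❓❓❓❓❓❓
❓❓❓❓❓❓❓❓❓❓❓
❓❓❓❓❓❓❓❓❓❓❓

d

⬛⬛⬛⬛⬛⬛⬛⬛⬛⬛⬛
⬛⬛⬛⬛⬛⬛⬛⬛⬛⬛⬛
⬛⬛⬛⬛⬛⬛⬛⬛⬛⬛⬛
🟦🟦🟩⬜🟫🟦🟩⬜🟩❓❓
🟩🟩🟫🟩🟫⬜⬜🟫⬜❓❓
⬜⬜🟫🟩⬜🔴🟩⬜⬛❓❓
🟩🟫🟩⬜🟫🟦🟦🟩⬛❓❓
❓❓🟦🟫🟩🟩⬜⬛⬜❓❓
❓❓❓❓❓❓❓❓❓❓❓
❓❓❓❓❓❓❓❓❓❓❓
❓❓❓❓❓❓❓❓❓❓❓

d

⬛⬛⬛⬛⬛⬛⬛⬛⬛⬛⬛
⬛⬛⬛⬛⬛⬛⬛⬛⬛⬛⬛
⬛⬛⬛⬛⬛⬛⬛⬛⬛⬛⬛
🟦🟩⬜🟫🟦🟩⬜🟩❓❓❓
🟩🟫🟩🟫⬜⬜🟫⬜❓❓❓
⬜🟫🟩⬜🟩🔴⬜⬛❓❓❓
🟫🟩⬜🟫🟦🟦🟩⬛❓❓❓
❓🟦🟫🟩🟩⬜⬛⬜❓❓❓
❓❓❓❓❓❓❓❓❓❓❓
❓❓❓❓❓❓❓❓❓❓❓
❓❓❓❓❓❓❓❓❓❓❓

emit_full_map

🟦🟦🟩⬜🟫🟦🟩⬜🟩
🟩🟩🟫🟩🟫⬜⬜🟫⬜
⬜⬜🟫🟩⬜🟩🔴⬜⬛
🟩🟫🟩⬜🟫🟦🟦🟩⬛
❓❓🟦🟫🟩🟩⬜⬛⬜

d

⬛⬛⬛⬛⬛⬛⬛⬛⬛⬛⬛
⬛⬛⬛⬛⬛⬛⬛⬛⬛⬛⬛
⬛⬛⬛⬛⬛⬛⬛⬛⬛⬛⬛
🟩⬜🟫🟦🟩⬜🟩🟩❓❓❓
🟫🟩🟫⬜⬜🟫⬜⬜❓❓❓
🟫🟩⬜🟩🟩🔴⬛🟩❓❓❓
🟩⬜🟫🟦🟦🟩⬛🟩❓❓❓
🟦🟫🟩🟩⬜⬛⬜🟩❓❓❓
❓❓❓❓❓❓❓❓❓❓❓
❓❓❓❓❓❓❓❓❓❓❓
❓❓❓❓❓❓❓❓❓❓❓

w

⬛⬛⬛⬛⬛⬛⬛⬛⬛⬛⬛
⬛⬛⬛⬛⬛⬛⬛⬛⬛⬛⬛
⬛⬛⬛⬛⬛⬛⬛⬛⬛⬛⬛
⬛⬛⬛⬛⬛⬛⬛⬛⬛⬛⬛
🟩⬜🟫🟦🟩⬜🟩🟩❓❓❓
🟫🟩🟫⬜⬜🔴⬜⬜❓❓❓
🟫🟩⬜🟩🟩⬜⬛🟩❓❓❓
🟩⬜🟫🟦🟦🟩⬛🟩❓❓❓
🟦🟫🟩🟩⬜⬛⬜🟩❓❓❓
❓❓❓❓❓❓❓❓❓❓❓
❓❓❓❓❓❓❓❓❓❓❓

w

⬛⬛⬛⬛⬛⬛⬛⬛⬛⬛⬛
⬛⬛⬛⬛⬛⬛⬛⬛⬛⬛⬛
⬛⬛⬛⬛⬛⬛⬛⬛⬛⬛⬛
⬛⬛⬛⬛⬛⬛⬛⬛⬛⬛⬛
⬛⬛⬛⬛⬛⬛⬛⬛⬛⬛⬛
🟩⬜🟫🟦🟩🔴🟩🟩❓❓❓
🟫🟩🟫⬜⬜🟫⬜⬜❓❓❓
🟫🟩⬜🟩🟩⬜⬛🟩❓❓❓
🟩⬜🟫🟦🟦🟩⬛🟩❓❓❓
🟦🟫🟩🟩⬜⬛⬜🟩❓❓❓
❓❓❓❓❓❓❓❓❓❓❓

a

⬛⬛⬛⬛⬛⬛⬛⬛⬛⬛⬛
⬛⬛⬛⬛⬛⬛⬛⬛⬛⬛⬛
⬛⬛⬛⬛⬛⬛⬛⬛⬛⬛⬛
⬛⬛⬛⬛⬛⬛⬛⬛⬛⬛⬛
⬛⬛⬛⬛⬛⬛⬛⬛⬛⬛⬛
🟦🟩⬜🟫🟦🔴⬜🟩🟩❓❓
🟩🟫🟩🟫⬜⬜🟫⬜⬜❓❓
⬜🟫🟩⬜🟩🟩⬜⬛🟩❓❓
🟫🟩⬜🟫🟦🟦🟩⬛🟩❓❓
❓🟦🟫🟩🟩⬜⬛⬜🟩❓❓
❓❓❓❓❓❓❓❓❓❓❓

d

⬛⬛⬛⬛⬛⬛⬛⬛⬛⬛⬛
⬛⬛⬛⬛⬛⬛⬛⬛⬛⬛⬛
⬛⬛⬛⬛⬛⬛⬛⬛⬛⬛⬛
⬛⬛⬛⬛⬛⬛⬛⬛⬛⬛⬛
⬛⬛⬛⬛⬛⬛⬛⬛⬛⬛⬛
🟩⬜🟫🟦🟩🔴🟩🟩❓❓❓
🟫🟩🟫⬜⬜🟫⬜⬜❓❓❓
🟫🟩⬜🟩🟩⬜⬛🟩❓❓❓
🟩⬜🟫🟦🟦🟩⬛🟩❓❓❓
🟦🟫🟩🟩⬜⬛⬜🟩❓❓❓
❓❓❓❓❓❓❓❓❓❓❓

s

⬛⬛⬛⬛⬛⬛⬛⬛⬛⬛⬛
⬛⬛⬛⬛⬛⬛⬛⬛⬛⬛⬛
⬛⬛⬛⬛⬛⬛⬛⬛⬛⬛⬛
⬛⬛⬛⬛⬛⬛⬛⬛⬛⬛⬛
🟩⬜🟫🟦🟩⬜🟩🟩❓❓❓
🟫🟩🟫⬜⬜🔴⬜⬜❓❓❓
🟫🟩⬜🟩🟩⬜⬛🟩❓❓❓
🟩⬜🟫🟦🟦🟩⬛🟩❓❓❓
🟦🟫🟩🟩⬜⬛⬜🟩❓❓❓
❓❓❓❓❓❓❓❓❓❓❓
❓❓❓❓❓❓❓❓❓❓❓

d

⬛⬛⬛⬛⬛⬛⬛⬛⬛⬛⬛
⬛⬛⬛⬛⬛⬛⬛⬛⬛⬛⬛
⬛⬛⬛⬛⬛⬛⬛⬛⬛⬛⬛
⬛⬛⬛⬛⬛⬛⬛⬛⬛⬛⬛
⬜🟫🟦🟩⬜🟩🟩⬜❓❓❓
🟩🟫⬜⬜🟫🔴⬜🟩❓❓❓
🟩⬜🟩🟩⬜⬛🟩🟩❓❓❓
⬜🟫🟦🟦🟩⬛🟩⬛❓❓❓
🟫🟩🟩⬜⬛⬜🟩❓❓❓❓
❓❓❓❓❓❓❓❓❓❓❓
❓❓❓❓❓❓❓❓❓❓❓

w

⬛⬛⬛⬛⬛⬛⬛⬛⬛⬛⬛
⬛⬛⬛⬛⬛⬛⬛⬛⬛⬛⬛
⬛⬛⬛⬛⬛⬛⬛⬛⬛⬛⬛
⬛⬛⬛⬛⬛⬛⬛⬛⬛⬛⬛
⬛⬛⬛⬛⬛⬛⬛⬛⬛⬛⬛
⬜🟫🟦🟩⬜🔴🟩⬜❓❓❓
🟩🟫⬜⬜🟫⬜⬜🟩❓❓❓
🟩⬜🟩🟩⬜⬛🟩🟩❓❓❓
⬜🟫🟦🟦🟩⬛🟩⬛❓❓❓
🟫🟩🟩⬜⬛⬜🟩❓❓❓❓
❓❓❓❓❓❓❓❓❓❓❓

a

⬛⬛⬛⬛⬛⬛⬛⬛⬛⬛⬛
⬛⬛⬛⬛⬛⬛⬛⬛⬛⬛⬛
⬛⬛⬛⬛⬛⬛⬛⬛⬛⬛⬛
⬛⬛⬛⬛⬛⬛⬛⬛⬛⬛⬛
⬛⬛⬛⬛⬛⬛⬛⬛⬛⬛⬛
🟩⬜🟫🟦🟩🔴🟩🟩⬜❓❓
🟫🟩🟫⬜⬜🟫⬜⬜🟩❓❓
🟫🟩⬜🟩🟩⬜⬛🟩🟩❓❓
🟩⬜🟫🟦🟦🟩⬛🟩⬛❓❓
🟦🟫🟩🟩⬜⬛⬜🟩❓❓❓
❓❓❓❓❓❓❓❓❓❓❓

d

⬛⬛⬛⬛⬛⬛⬛⬛⬛⬛⬛
⬛⬛⬛⬛⬛⬛⬛⬛⬛⬛⬛
⬛⬛⬛⬛⬛⬛⬛⬛⬛⬛⬛
⬛⬛⬛⬛⬛⬛⬛⬛⬛⬛⬛
⬛⬛⬛⬛⬛⬛⬛⬛⬛⬛⬛
⬜🟫🟦🟩⬜🔴🟩⬜❓❓❓
🟩🟫⬜⬜🟫⬜⬜🟩❓❓❓
🟩⬜🟩🟩⬜⬛🟩🟩❓❓❓
⬜🟫🟦🟦🟩⬛🟩⬛❓❓❓
🟫🟩🟩⬜⬛⬜🟩❓❓❓❓
❓❓❓❓❓❓❓❓❓❓❓

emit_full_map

🟦🟦🟩⬜🟫🟦🟩⬜🔴🟩⬜
🟩🟩🟫🟩🟫⬜⬜🟫⬜⬜🟩
⬜⬜🟫🟩⬜🟩🟩⬜⬛🟩🟩
🟩🟫🟩⬜🟫🟦🟦🟩⬛🟩⬛
❓❓🟦🟫🟩🟩⬜⬛⬜🟩❓

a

⬛⬛⬛⬛⬛⬛⬛⬛⬛⬛⬛
⬛⬛⬛⬛⬛⬛⬛⬛⬛⬛⬛
⬛⬛⬛⬛⬛⬛⬛⬛⬛⬛⬛
⬛⬛⬛⬛⬛⬛⬛⬛⬛⬛⬛
⬛⬛⬛⬛⬛⬛⬛⬛⬛⬛⬛
🟩⬜🟫🟦🟩🔴🟩🟩⬜❓❓
🟫🟩🟫⬜⬜🟫⬜⬜🟩❓❓
🟫🟩⬜🟩🟩⬜⬛🟩🟩❓❓
🟩⬜🟫🟦🟦🟩⬛🟩⬛❓❓
🟦🟫🟩🟩⬜⬛⬜🟩❓❓❓
❓❓❓❓❓❓❓❓❓❓❓

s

⬛⬛⬛⬛⬛⬛⬛⬛⬛⬛⬛
⬛⬛⬛⬛⬛⬛⬛⬛⬛⬛⬛
⬛⬛⬛⬛⬛⬛⬛⬛⬛⬛⬛
⬛⬛⬛⬛⬛⬛⬛⬛⬛⬛⬛
🟩⬜🟫🟦🟩⬜🟩🟩⬜❓❓
🟫🟩🟫⬜⬜🔴⬜⬜🟩❓❓
🟫🟩⬜🟩🟩⬜⬛🟩🟩❓❓
🟩⬜🟫🟦🟦🟩⬛🟩⬛❓❓
🟦🟫🟩🟩⬜⬛⬜🟩❓❓❓
❓❓❓❓❓❓❓❓❓❓❓
❓❓❓❓❓❓❓❓❓❓❓

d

⬛⬛⬛⬛⬛⬛⬛⬛⬛⬛⬛
⬛⬛⬛⬛⬛⬛⬛⬛⬛⬛⬛
⬛⬛⬛⬛⬛⬛⬛⬛⬛⬛⬛
⬛⬛⬛⬛⬛⬛⬛⬛⬛⬛⬛
⬜🟫🟦🟩⬜🟩🟩⬜❓❓❓
🟩🟫⬜⬜🟫🔴⬜🟩❓❓❓
🟩⬜🟩🟩⬜⬛🟩🟩❓❓❓
⬜🟫🟦🟦🟩⬛🟩⬛❓❓❓
🟫🟩🟩⬜⬛⬜🟩❓❓❓❓
❓❓❓❓❓❓❓❓❓❓❓
❓❓❓❓❓❓❓❓❓❓❓

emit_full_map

🟦🟦🟩⬜🟫🟦🟩⬜🟩🟩⬜
🟩🟩🟫🟩🟫⬜⬜🟫🔴⬜🟩
⬜⬜🟫🟩⬜🟩🟩⬜⬛🟩🟩
🟩🟫🟩⬜🟫🟦🟦🟩⬛🟩⬛
❓❓🟦🟫🟩🟩⬜⬛⬜🟩❓


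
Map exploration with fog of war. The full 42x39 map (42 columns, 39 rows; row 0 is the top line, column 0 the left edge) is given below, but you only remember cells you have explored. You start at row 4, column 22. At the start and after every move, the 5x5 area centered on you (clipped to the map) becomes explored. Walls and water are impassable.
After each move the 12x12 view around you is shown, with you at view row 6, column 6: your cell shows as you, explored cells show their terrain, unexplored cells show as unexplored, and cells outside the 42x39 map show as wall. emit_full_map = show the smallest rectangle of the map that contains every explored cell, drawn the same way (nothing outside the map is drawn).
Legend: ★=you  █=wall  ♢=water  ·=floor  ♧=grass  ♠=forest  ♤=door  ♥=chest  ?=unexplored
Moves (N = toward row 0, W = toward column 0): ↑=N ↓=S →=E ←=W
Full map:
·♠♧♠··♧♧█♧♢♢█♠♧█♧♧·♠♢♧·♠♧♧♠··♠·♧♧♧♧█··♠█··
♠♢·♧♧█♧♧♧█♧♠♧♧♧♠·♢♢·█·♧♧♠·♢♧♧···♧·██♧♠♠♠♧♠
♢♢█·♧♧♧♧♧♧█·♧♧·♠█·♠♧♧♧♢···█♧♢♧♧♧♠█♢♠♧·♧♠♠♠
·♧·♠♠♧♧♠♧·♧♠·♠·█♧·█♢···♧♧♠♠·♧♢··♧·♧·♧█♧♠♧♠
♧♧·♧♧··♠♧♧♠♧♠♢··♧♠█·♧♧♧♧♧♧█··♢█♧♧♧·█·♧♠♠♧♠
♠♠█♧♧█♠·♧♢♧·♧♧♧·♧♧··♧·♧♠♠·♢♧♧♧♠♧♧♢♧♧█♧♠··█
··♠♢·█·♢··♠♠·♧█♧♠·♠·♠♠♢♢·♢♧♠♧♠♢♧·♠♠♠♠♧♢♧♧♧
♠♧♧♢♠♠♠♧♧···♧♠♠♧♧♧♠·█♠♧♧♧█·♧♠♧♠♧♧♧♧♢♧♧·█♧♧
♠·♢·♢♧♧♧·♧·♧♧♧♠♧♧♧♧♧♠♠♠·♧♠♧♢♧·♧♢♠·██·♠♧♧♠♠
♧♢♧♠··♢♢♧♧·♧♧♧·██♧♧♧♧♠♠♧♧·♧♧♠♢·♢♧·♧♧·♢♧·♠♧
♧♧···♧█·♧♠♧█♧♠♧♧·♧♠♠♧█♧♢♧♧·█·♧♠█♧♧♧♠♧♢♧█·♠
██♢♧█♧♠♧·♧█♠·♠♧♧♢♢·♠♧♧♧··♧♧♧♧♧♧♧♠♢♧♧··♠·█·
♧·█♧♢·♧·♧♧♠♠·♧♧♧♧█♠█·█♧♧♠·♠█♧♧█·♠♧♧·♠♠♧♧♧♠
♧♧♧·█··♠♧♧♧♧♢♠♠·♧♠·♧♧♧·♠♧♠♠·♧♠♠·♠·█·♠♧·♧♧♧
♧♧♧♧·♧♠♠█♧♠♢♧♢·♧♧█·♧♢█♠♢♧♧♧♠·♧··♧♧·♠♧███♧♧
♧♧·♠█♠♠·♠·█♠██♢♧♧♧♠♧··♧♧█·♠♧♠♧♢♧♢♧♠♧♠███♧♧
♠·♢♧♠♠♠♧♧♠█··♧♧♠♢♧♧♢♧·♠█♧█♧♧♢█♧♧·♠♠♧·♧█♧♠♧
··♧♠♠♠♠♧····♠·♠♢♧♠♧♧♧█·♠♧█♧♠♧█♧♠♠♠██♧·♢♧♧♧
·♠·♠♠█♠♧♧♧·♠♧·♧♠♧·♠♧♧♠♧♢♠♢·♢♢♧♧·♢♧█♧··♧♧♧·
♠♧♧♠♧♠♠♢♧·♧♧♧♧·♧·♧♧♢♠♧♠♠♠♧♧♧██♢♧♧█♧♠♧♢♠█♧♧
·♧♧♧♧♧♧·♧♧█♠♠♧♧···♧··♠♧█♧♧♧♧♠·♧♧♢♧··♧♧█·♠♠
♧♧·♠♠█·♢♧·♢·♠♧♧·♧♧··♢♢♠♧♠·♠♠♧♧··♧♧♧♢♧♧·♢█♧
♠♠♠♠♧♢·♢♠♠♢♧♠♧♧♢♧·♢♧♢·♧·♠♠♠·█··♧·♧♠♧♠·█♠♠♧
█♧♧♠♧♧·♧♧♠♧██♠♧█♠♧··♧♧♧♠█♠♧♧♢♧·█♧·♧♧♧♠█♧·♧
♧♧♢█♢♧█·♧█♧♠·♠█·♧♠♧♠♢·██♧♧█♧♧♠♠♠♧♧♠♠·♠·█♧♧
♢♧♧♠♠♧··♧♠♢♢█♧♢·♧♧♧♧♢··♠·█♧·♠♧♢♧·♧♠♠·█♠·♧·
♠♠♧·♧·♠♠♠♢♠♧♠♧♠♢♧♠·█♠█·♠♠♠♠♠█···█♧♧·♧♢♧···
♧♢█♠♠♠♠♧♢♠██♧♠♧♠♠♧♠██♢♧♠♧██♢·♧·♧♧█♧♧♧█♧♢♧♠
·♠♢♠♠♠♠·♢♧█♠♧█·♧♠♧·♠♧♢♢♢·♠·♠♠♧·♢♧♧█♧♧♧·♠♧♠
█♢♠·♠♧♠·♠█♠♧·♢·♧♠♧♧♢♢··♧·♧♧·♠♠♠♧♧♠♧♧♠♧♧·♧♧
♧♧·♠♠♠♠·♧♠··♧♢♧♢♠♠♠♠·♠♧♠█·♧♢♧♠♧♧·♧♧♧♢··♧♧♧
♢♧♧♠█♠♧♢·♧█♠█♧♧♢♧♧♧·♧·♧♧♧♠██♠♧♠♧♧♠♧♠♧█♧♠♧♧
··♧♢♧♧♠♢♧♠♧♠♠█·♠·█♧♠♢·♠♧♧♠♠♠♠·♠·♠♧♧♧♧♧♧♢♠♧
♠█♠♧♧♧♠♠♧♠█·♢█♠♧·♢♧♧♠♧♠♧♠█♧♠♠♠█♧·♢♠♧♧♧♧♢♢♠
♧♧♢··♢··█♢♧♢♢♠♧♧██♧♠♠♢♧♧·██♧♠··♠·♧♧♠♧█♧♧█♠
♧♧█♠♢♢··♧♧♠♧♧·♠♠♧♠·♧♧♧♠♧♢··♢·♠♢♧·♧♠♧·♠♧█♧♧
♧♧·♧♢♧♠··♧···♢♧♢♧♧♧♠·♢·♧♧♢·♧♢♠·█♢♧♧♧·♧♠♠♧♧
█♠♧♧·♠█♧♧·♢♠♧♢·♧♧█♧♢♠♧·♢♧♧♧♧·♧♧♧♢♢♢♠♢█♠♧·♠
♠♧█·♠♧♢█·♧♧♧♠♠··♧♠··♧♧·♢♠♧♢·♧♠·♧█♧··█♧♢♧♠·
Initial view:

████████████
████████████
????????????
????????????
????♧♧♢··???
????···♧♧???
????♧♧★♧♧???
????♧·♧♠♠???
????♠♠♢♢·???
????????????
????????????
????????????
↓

████████████
????????????
????????????
????♧♧♢··???
????···♧♧???
????♧♧♧♧♧???
????♧·★♠♠???
????♠♠♢♢·???
????█♠♧♧♧???
????????????
????????????
????????????

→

████████████
????????????
????????????
???♧♧♢··????
???···♧♧♠???
???♧♧♧♧♧♧???
???♧·♧★♠·???
???♠♠♢♢·♢???
???█♠♧♧♧█???
????????????
????????????
????????????

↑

████████████
████████████
????????????
????????????
???♧♧♢···???
???···♧♧♠???
???♧♧♧★♧♧???
???♧·♧♠♠·???
???♠♠♢♢·♢???
???█♠♧♧♧█???
????????????
????????????

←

████████████
████████████
????????????
????????????
????♧♧♢···??
????···♧♧♠??
????♧♧★♧♧♧??
????♧·♧♠♠·??
????♠♠♢♢·♢??
????█♠♧♧♧█??
????????????
????????????

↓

████████████
????????????
????????????
????♧♧♢···??
????···♧♧♠??
????♧♧♧♧♧♧??
????♧·★♠♠·??
????♠♠♢♢·♢??
????█♠♧♧♧█??
????????????
????????????
????????????

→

████████████
????????????
????????????
???♧♧♢···???
???···♧♧♠???
???♧♧♧♧♧♧???
???♧·♧★♠·???
???♠♠♢♢·♢???
???█♠♧♧♧█???
????????????
????????????
????????????

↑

████████████
████████████
????????????
????????????
???♧♧♢···???
???···♧♧♠???
???♧♧♧★♧♧???
???♧·♧♠♠·???
???♠♠♢♢·♢???
???█♠♧♧♧█???
????????????
????????????

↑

████████████
████████████
████████████
????????????
????·♧♧♠·???
???♧♧♢···???
???···★♧♠???
???♧♧♧♧♧♧???
???♧·♧♠♠·???
???♠♠♢♢·♢???
???█♠♧♧♧█???
????????????

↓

████████████
████████████
????????????
????·♧♧♠·???
???♧♧♢···???
???···♧♧♠???
???♧♧♧★♧♧???
???♧·♧♠♠·???
???♠♠♢♢·♢???
???█♠♧♧♧█???
????????????
????????????

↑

████████████
████████████
████████████
????????????
????·♧♧♠·???
???♧♧♢···???
???···★♧♠???
???♧♧♧♧♧♧???
???♧·♧♠♠·???
???♠♠♢♢·♢???
???█♠♧♧♧█???
????????????

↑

████████████
████████████
████████████
████████████
????♧·♠♧♧???
????·♧♧♠·???
???♧♧♢★··???
???···♧♧♠???
???♧♧♧♧♧♧???
???♧·♧♠♠·???
???♠♠♢♢·♢???
???█♠♧♧♧█???

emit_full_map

?♧·♠♧♧
?·♧♧♠·
♧♧♢★··
···♧♧♠
♧♧♧♧♧♧
♧·♧♠♠·
♠♠♢♢·♢
█♠♧♧♧█

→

████████████
████████████
████████████
████████████
???♧·♠♧♧♠???
???·♧♧♠·♢???
??♧♧♢·★·█???
??···♧♧♠♠???
??♧♧♧♧♧♧█???
??♧·♧♠♠·????
??♠♠♢♢·♢????
??█♠♧♧♧█????

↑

████████████
████████████
████████████
████████████
████████████
???♧·♠♧♧♠???
???·♧♧★·♢???
??♧♧♢···█???
??···♧♧♠♠???
??♧♧♧♧♧♧█???
??♧·♧♠♠·????
??♠♠♢♢·♢????

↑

████████████
████████████
████████████
████████████
████████████
████████████
???♧·♠★♧♠???
???·♧♧♠·♢???
??♧♧♢···█???
??···♧♧♠♠???
??♧♧♧♧♧♧█???
??♧·♧♠♠·????

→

████████████
████████████
████████████
████████████
████████████
████████████
??♧·♠♧★♠·???
??·♧♧♠·♢♧???
?♧♧♢···█♧???
?···♧♧♠♠????
?♧♧♧♧♧♧█????
?♧·♧♠♠·?????

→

████████████
████████████
████████████
████████████
████████████
████████████
?♧·♠♧♧★··???
?·♧♧♠·♢♧♧???
♧♧♢···█♧♢???
···♧♧♠♠?????
♧♧♧♧♧♧█?????
♧·♧♠♠·??????

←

████████████
████████████
████████████
████████████
████████████
████████████
??♧·♠♧★♠··??
??·♧♧♠·♢♧♧??
?♧♧♢···█♧♢??
?···♧♧♠♠????
?♧♧♧♧♧♧█????
?♧·♧♠♠·?????

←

████████████
████████████
████████████
████████████
████████████
████████████
???♧·♠★♧♠··?
???·♧♧♠·♢♧♧?
??♧♧♢···█♧♢?
??···♧♧♠♠???
??♧♧♧♧♧♧█???
??♧·♧♠♠·????

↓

████████████
████████████
████████████
████████████
████████████
???♧·♠♧♧♠··?
???·♧♧★·♢♧♧?
??♧♧♢···█♧♢?
??···♧♧♠♠???
??♧♧♧♧♧♧█???
??♧·♧♠♠·????
??♠♠♢♢·♢????

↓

████████████
████████████
████████████
████████████
???♧·♠♧♧♠··?
???·♧♧♠·♢♧♧?
??♧♧♢·★·█♧♢?
??···♧♧♠♠???
??♧♧♧♧♧♧█???
??♧·♧♠♠·????
??♠♠♢♢·♢????
??█♠♧♧♧█????

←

████████████
████████████
████████████
████████████
????♧·♠♧♧♠··
????·♧♧♠·♢♧♧
???♧♧♢★··█♧♢
???···♧♧♠♠??
???♧♧♧♧♧♧█??
???♧·♧♠♠·???
???♠♠♢♢·♢???
???█♠♧♧♧█???

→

████████████
████████████
████████████
████████████
???♧·♠♧♧♠··?
???·♧♧♠·♢♧♧?
??♧♧♢·★·█♧♢?
??···♧♧♠♠???
??♧♧♧♧♧♧█???
??♧·♧♠♠·????
??♠♠♢♢·♢????
??█♠♧♧♧█????

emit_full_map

?♧·♠♧♧♠··
?·♧♧♠·♢♧♧
♧♧♢·★·█♧♢
···♧♧♠♠??
♧♧♧♧♧♧█??
♧·♧♠♠·???
♠♠♢♢·♢???
█♠♧♧♧█???


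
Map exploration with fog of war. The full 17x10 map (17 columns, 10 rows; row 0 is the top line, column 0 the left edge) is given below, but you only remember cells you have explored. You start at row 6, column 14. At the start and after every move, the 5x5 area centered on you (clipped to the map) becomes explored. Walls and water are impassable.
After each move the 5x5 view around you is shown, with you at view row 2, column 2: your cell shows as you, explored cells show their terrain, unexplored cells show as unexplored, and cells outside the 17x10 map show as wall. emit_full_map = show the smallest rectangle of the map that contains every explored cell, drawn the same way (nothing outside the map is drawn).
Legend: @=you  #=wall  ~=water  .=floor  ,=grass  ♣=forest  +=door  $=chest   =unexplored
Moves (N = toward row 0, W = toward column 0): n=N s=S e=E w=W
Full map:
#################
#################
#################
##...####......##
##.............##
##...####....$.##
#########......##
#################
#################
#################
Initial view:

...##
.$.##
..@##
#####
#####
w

....#
..$.#
..@.#
#####
#####

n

....#
....#
..@.#
....#
#####

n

#####
....#
..@.#
..$.#
....#

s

....#
....#
..@.#
....#
#####

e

...##
...##
.$@##
...##
#####

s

...##
.$.##
..@##
#####
#####

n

...##
...##
.$@##
...##
#####

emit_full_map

##### 
....##
....##
..$@##
....##
######
######

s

...##
.$.##
..@##
#####
#####

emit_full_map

##### 
....##
....##
..$.##
...@##
######
######


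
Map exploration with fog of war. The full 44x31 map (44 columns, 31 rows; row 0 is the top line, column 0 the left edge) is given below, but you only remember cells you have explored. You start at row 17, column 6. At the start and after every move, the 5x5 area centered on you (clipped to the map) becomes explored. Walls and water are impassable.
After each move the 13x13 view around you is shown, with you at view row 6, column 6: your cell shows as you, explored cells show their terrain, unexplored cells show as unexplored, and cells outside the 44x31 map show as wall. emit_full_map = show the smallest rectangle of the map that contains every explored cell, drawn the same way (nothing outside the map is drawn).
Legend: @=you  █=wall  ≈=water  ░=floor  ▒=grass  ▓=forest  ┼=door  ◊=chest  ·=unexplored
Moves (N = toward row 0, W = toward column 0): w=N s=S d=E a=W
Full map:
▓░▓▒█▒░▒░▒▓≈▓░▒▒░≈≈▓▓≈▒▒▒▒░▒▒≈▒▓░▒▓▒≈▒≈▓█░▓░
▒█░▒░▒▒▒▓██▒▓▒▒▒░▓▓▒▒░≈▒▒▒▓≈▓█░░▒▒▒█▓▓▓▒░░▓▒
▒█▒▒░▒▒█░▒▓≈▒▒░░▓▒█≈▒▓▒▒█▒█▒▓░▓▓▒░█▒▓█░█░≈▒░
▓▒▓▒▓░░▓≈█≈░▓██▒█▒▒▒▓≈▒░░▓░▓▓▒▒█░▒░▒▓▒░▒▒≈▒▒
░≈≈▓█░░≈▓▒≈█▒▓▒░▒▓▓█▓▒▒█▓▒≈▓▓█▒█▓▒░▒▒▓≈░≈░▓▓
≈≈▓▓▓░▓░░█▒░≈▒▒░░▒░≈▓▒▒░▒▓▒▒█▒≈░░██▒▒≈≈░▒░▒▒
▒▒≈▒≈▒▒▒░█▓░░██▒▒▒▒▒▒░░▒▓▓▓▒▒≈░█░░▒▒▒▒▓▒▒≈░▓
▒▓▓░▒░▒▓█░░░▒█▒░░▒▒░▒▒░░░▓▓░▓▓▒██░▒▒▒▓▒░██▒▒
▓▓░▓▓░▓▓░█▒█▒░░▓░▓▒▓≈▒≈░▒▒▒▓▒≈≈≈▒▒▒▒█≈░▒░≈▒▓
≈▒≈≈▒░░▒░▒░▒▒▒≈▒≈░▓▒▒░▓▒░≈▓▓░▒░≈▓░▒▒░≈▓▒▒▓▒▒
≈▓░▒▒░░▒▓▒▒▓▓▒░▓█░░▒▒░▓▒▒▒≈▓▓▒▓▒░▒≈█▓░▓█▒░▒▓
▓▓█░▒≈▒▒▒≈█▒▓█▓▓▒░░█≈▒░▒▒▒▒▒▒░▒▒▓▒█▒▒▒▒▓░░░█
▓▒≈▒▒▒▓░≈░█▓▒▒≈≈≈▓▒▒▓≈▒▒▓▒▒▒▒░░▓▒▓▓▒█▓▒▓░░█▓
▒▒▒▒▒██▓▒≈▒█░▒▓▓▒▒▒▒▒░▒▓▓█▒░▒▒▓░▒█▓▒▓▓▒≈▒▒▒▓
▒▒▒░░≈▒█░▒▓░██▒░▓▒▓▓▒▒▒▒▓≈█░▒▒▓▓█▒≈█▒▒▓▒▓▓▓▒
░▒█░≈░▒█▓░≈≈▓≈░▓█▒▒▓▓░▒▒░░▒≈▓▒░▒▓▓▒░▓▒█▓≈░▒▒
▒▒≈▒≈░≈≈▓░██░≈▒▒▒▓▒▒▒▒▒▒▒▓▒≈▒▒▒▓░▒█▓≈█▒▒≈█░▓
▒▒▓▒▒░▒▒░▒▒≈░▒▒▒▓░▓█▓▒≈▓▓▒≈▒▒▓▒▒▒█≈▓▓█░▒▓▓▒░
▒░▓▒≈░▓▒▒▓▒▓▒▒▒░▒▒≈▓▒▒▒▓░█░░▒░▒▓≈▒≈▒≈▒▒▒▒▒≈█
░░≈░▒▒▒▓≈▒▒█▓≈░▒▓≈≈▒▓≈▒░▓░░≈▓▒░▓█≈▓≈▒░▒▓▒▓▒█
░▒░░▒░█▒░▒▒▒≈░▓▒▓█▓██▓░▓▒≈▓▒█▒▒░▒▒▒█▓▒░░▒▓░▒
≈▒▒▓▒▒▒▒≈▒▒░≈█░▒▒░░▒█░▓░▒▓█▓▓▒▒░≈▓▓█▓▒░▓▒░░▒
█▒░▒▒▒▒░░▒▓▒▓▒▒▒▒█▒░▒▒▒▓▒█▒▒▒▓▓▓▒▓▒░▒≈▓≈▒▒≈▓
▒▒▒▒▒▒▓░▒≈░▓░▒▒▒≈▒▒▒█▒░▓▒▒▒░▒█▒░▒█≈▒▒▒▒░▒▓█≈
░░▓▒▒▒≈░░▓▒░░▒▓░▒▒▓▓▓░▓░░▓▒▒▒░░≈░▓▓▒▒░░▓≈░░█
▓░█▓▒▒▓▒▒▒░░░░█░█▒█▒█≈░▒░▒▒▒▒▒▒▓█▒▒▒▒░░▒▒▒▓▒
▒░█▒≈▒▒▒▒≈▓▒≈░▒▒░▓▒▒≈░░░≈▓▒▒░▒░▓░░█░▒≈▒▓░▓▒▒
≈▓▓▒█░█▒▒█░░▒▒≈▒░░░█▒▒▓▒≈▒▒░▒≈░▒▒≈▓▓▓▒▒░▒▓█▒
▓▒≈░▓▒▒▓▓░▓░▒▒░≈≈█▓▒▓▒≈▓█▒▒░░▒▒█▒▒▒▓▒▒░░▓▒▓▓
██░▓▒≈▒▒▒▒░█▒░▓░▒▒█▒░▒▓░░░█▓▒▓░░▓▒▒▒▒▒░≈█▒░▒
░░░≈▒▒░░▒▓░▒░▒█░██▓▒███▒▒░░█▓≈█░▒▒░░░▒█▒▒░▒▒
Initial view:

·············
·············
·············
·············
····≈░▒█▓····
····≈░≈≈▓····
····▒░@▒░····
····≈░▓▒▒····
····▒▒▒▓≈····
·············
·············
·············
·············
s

·············
·············
·············
····≈░▒█▓····
····≈░≈≈▓····
····▒░▒▒░····
····≈░@▒▒····
····▒▒▒▓≈····
····▒░█▒░····
·············
·············
·············
·············

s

·············
·············
····≈░▒█▓····
····≈░≈≈▓····
····▒░▒▒░····
····≈░▓▒▒····
····▒▒@▓≈····
····▒░█▒░····
····▒▒▒▒≈····
·············
·············
·············
·············

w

·············
·············
·············
····≈░▒█▓····
····≈░≈≈▓····
····▒░▒▒░····
····≈░@▒▒····
····▒▒▒▓≈····
····▒░█▒░····
····▒▒▒▒≈····
·············
·············
·············

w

·············
·············
·············
·············
····≈░▒█▓····
····≈░≈≈▓····
····▒░@▒░····
····≈░▓▒▒····
····▒▒▒▓≈····
····▒░█▒░····
····▒▒▒▒≈····
·············
·············

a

█············
█············
█············
█············
█···░≈░▒█▓···
█···▒≈░≈≈▓···
█···▒▒@▒▒░···
█···▒≈░▓▒▒···
█···░▒▒▒▓≈···
█····▒░█▒░···
█····▒▒▒▒≈···
█············
█············

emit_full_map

░≈░▒█▓
▒≈░≈≈▓
▒▒@▒▒░
▒≈░▓▒▒
░▒▒▒▓≈
·▒░█▒░
·▒▒▒▒≈

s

█············
█············
█············
█···░≈░▒█▓···
█···▒≈░≈≈▓···
█···▒▒░▒▒░···
█···▒≈@▓▒▒···
█···░▒▒▒▓≈···
█···░▒░█▒░···
█····▒▒▒▒≈···
█············
█············
█············

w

█············
█············
█············
█············
█···░≈░▒█▓···
█···▒≈░≈≈▓···
█···▒▒@▒▒░···
█···▒≈░▓▒▒···
█···░▒▒▒▓≈···
█···░▒░█▒░···
█····▒▒▒▒≈···
█············
█············

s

█············
█············
█············
█···░≈░▒█▓···
█···▒≈░≈≈▓···
█···▒▒░▒▒░···
█···▒≈@▓▒▒···
█···░▒▒▒▓≈···
█···░▒░█▒░···
█····▒▒▒▒≈···
█············
█············
█············

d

·············
·············
·············
···░≈░▒█▓····
···▒≈░≈≈▓····
···▒▒░▒▒░····
···▒≈░@▒▒····
···░▒▒▒▓≈····
···░▒░█▒░····
····▒▒▒▒≈····
·············
·············
·············

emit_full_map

░≈░▒█▓
▒≈░≈≈▓
▒▒░▒▒░
▒≈░@▒▒
░▒▒▒▓≈
░▒░█▒░
·▒▒▒▒≈

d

·············
·············
·············
··░≈░▒█▓·····
··▒≈░≈≈▓░····
··▒▒░▒▒░▒····
··▒≈░▓@▒▓····
··░▒▒▒▓≈▒····
··░▒░█▒░▒····
···▒▒▒▒≈·····
·············
·············
·············

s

·············
·············
··░≈░▒█▓·····
··▒≈░≈≈▓░····
··▒▒░▒▒░▒····
··▒≈░▓▒▒▓····
··░▒▒▒@≈▒····
··░▒░█▒░▒····
···▒▒▒▒≈▒····
·············
·············
·············
·············

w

·············
·············
·············
··░≈░▒█▓·····
··▒≈░≈≈▓░····
··▒▒░▒▒░▒····
··▒≈░▓@▒▓····
··░▒▒▒▓≈▒····
··░▒░█▒░▒····
···▒▒▒▒≈▒····
·············
·············
·············

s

·············
·············
··░≈░▒█▓·····
··▒≈░≈≈▓░····
··▒▒░▒▒░▒····
··▒≈░▓▒▒▓····
··░▒▒▒@≈▒····
··░▒░█▒░▒····
···▒▒▒▒≈▒····
·············
·············
·············
·············

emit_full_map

░≈░▒█▓·
▒≈░≈≈▓░
▒▒░▒▒░▒
▒≈░▓▒▒▓
░▒▒▒@≈▒
░▒░█▒░▒
·▒▒▒▒≈▒

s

·············
··░≈░▒█▓·····
··▒≈░≈≈▓░····
··▒▒░▒▒░▒····
··▒≈░▓▒▒▓····
··░▒▒▒▓≈▒····
··░▒░█@░▒····
···▒▒▒▒≈▒····
····▒▒░░▒····
·············
·············
·············
·············

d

·············
·░≈░▒█▓······
·▒≈░≈≈▓░·····
·▒▒░▒▒░▒·····
·▒≈░▓▒▒▓▒····
·░▒▒▒▓≈▒▒····
·░▒░█▒@▒▒····
··▒▒▒▒≈▒▒····
···▒▒░░▒▓····
·············
·············
·············
·············

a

·············
··░≈░▒█▓·····
··▒≈░≈≈▓░····
··▒▒░▒▒░▒····
··▒≈░▓▒▒▓▒···
··░▒▒▒▓≈▒▒···
··░▒░█@░▒▒···
···▒▒▒▒≈▒▒···
····▒▒░░▒▓···
·············
·············
·············
·············

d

·············
·░≈░▒█▓······
·▒≈░≈≈▓░·····
·▒▒░▒▒░▒·····
·▒≈░▓▒▒▓▒····
·░▒▒▒▓≈▒▒····
·░▒░█▒@▒▒····
··▒▒▒▒≈▒▒····
···▒▒░░▒▓····
·············
·············
·············
·············

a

·············
··░≈░▒█▓·····
··▒≈░≈≈▓░····
··▒▒░▒▒░▒····
··▒≈░▓▒▒▓▒···
··░▒▒▒▓≈▒▒···
··░▒░█@░▒▒···
···▒▒▒▒≈▒▒···
····▒▒░░▒▓···
·············
·············
·············
·············

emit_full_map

░≈░▒█▓··
▒≈░≈≈▓░·
▒▒░▒▒░▒·
▒≈░▓▒▒▓▒
░▒▒▒▓≈▒▒
░▒░█@░▒▒
·▒▒▒▒≈▒▒
··▒▒░░▒▓
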